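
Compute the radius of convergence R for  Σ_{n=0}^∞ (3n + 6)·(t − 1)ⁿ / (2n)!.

R = ∞

By the ratio test, |a_{n+1}/a_n| = (3(n+1) + 6)/(3n + 6) · 1/[(2n+1)·(2n+2)] → 0.
Since the limit is 0 < 1 for every t, the series converges on all of ℝ and R = ∞.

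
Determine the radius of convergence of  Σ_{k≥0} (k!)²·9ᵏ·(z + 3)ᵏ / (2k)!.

R = 4/9

By the ratio test, |a_{k+1}/a_k| = (k+1)²/[(2k+1)·(2k+2)] · 9 → 9/4.
Thus R = 1/(9/4) = 4/9.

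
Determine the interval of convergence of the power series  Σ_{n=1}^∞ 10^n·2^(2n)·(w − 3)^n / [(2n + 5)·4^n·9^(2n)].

Apply the ratio test: |a_{n+1}| / |a_n| = [(2n + 5)/(2(n+1) + 5)] · 10·4/(4·81), which tends to 10/81 as n → ∞.
The series converges when 10/81 · |w − 3| < 1, giving R = 81/10.
When w = 111/10, the terms are asymptotic to a nonzero constant times 1/n, so the series diverges by limit comparison with Σ 1/n.
Check w = -51/10: the terms alternate in sign and decrease monotonically to 0 in absolute value (size ~ c/n), so the alternating series test gives convergence.

[-51/10, 111/10)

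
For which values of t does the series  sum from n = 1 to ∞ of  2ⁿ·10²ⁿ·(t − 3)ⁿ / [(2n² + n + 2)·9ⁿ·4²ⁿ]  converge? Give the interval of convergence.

[57/25, 93/25]

The ratio of consecutive coefficients is [(2n² + n + 2)/(2(n+1)² + (n+1) + 2)] · 2·100/(9·16) → 25/18.
Hence the series converges for |t − 3| < 1/(25/18) = 18/25, so the radius of convergence is 18/25.
When t = 93/25, the terms are on the order of 1/n², so the series converges absolutely by comparison with the p-series (p = 2 > 1).
At t = 57/25: the terms are on the order of 1/n², so the series converges absolutely by comparison with the p-series (p = 2 > 1).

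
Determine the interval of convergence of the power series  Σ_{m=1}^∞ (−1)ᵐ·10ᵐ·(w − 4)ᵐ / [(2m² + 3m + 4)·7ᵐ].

[33/10, 47/10]

Apply the ratio test: |a_{m+1}| / |a_m| = [(2m² + 3m + 4)/(2(m+1)² + 3(m+1) + 4)] · 10/7, which tends to 10/7 as m → ∞.
The series converges when 10/7 · |w − 4| < 1, giving R = 7/10.
When w = 47/10, the terms are on the order of 1/m², so the series converges absolutely by comparison with the p-series (p = 2 > 1).
Check w = 33/10: absolute convergence follows by limit comparison with Σ 1/m².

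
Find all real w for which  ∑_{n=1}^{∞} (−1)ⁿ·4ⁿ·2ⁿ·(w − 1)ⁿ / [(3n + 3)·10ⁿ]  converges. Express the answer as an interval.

(-1/4, 9/4]

The ratio of consecutive coefficients is [(3n + 3)/(3(n+1) + 3)] · 4·2/10 → 4/5.
Convergence for |w − 1| · 4/5 < 1, i.e. |w − 1| < 5/4. So R = 5/4.
At w = 9/4: an alternating series whose terms decrease to 0 in absolute value, so it converges by the Leibniz criterion.
When w = -1/4, the terms behave like c/n; limit comparison with the harmonic series gives divergence.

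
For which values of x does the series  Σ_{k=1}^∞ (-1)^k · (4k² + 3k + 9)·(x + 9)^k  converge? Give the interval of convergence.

The ratio of consecutive coefficients is (4(k+1)² + 3(k+1) + 9)/(4k² + 3k + 9) → 1.
So the series converges when |x + 9| < 1 and diverges when |x + 9| > 1; R = 1.
At x = -8: the terms have absolute value of order k², which does not tend to 0, so the series diverges by the divergence test.
Endpoint x = -10: the terms do not tend to 0, so the series diverges.

(-10, -8)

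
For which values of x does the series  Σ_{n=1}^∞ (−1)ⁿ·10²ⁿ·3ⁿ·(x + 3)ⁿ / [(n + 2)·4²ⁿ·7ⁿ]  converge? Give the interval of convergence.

By the ratio test, |a_{n+1}/a_n| = [(n + 2)/((n+1) + 2)] · 100·3/(16·7) → 75/28.
The series converges when 75/28 · |x + 3| < 1, giving R = 28/75.
Check x = -197/75: an alternating series whose terms decrease to 0 in absolute value, so it converges by the Leibniz criterion.
At x = -253/75: comparison with the harmonic series Σ 1/n shows the series diverges.

(-253/75, -197/75]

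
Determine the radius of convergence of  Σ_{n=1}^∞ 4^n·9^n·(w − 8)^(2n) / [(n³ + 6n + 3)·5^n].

R = √5/6

Apply the ratio test: |a_{n+1}| / |a_n| = [(n³ + 6n + 3)/((n+1)³ + 6(n+1) + 3)] · 4·9/5, which tends to 36/5 as n → ∞.
Writing y = (w − 8)², the series in y has radius 5/36, so |w − 8| < √(5/36) and R = √5/6.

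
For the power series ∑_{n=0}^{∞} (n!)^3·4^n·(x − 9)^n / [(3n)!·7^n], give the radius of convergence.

R = 189/4

Ratio test: |a_{n+1}/a_n| = (n+1)³/[(3n+1)·(3n+2)·(3n+3)] · 4/7 → 4/189 as n → ∞.
Convergence for |x − 9| · 4/189 < 1, i.e. |x − 9| < 189/4. So R = 189/4.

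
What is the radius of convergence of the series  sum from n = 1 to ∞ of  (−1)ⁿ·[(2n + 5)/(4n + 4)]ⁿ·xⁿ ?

R = 2

By the Cauchy root test, |a_n|^(1/n) = (2n + 5)/(4n + 4) → 1/2.
Convergence for |x| · 1/2 < 1, i.e. |x| < 2. So R = 2.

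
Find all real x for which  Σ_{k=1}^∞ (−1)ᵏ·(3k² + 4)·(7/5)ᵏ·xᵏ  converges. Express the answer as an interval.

(-5/7, 5/7)

By the ratio test, |a_{k+1}/a_k| = [(3(k+1)² + 4)/(3k² + 4)] · 7/5 → 7/5.
Hence the series converges for |x| < 1/(7/5) = 5/7, so the radius of convergence is 5/7.
At x = 5/7: the terms have absolute value of order k², which does not tend to 0, so the series diverges by the divergence test.
Check x = -5/7: the k-th term does not approach 0; divergence by the term test.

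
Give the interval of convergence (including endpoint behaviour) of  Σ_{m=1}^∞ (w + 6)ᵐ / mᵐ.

By the Cauchy root test, |a_m|^(1/m) = 1/m → 0.
Since the m-th root of |a_m| tends to 0, the series converges for all real w; R = ∞.

(−∞, ∞)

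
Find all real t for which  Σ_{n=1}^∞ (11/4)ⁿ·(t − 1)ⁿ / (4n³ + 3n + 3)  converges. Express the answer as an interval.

Ratio test: |a_{n+1}/a_n| = [(4n³ + 3n + 3)/(4(n+1)³ + 3(n+1) + 3)] · 11/4 → 11/4 as n → ∞.
Convergence for |t − 1| · 11/4 < 1, i.e. |t − 1| < 4/11. So R = 4/11.
At t = 15/11: absolute convergence follows by limit comparison with Σ 1/n³.
When t = 7/11, absolute convergence follows by limit comparison with Σ 1/n³.

[7/11, 15/11]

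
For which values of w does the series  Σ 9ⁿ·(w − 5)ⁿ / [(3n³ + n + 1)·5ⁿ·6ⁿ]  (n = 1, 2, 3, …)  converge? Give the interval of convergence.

Ratio test: |a_{n+1}/a_n| = [(3n³ + n + 1)/(3(n+1)³ + (n+1) + 1)] · 9/(5·6) → 3/10 as n → ∞.
Hence the series converges for |w − 5| < 1/(3/10) = 10/3, so the radius of convergence is 10/3.
At w = 25/3: the series is dominated by a constant times Σ 1/n³, which converges (p = 3 > 1).
At w = 5/3: the series is dominated by a constant times Σ 1/n³, which converges (p = 3 > 1).

[5/3, 25/3]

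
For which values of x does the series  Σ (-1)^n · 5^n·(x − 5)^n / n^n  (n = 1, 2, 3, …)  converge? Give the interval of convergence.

Applying the root test, |a_n|^(1/n) = 5/n → 0.
The limit is 0 for every x, so R = ∞.

(−∞, ∞)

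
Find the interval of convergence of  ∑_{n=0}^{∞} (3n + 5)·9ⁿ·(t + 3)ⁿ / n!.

(−∞, ∞)

Apply the ratio test: |a_{n+1}| / |a_n| = (3(n+1) + 5)/(3n + 5) · 9 · 1/(n+1), which tends to 0 as n → ∞.
The limit is 0, so the series converges for all t; R = ∞.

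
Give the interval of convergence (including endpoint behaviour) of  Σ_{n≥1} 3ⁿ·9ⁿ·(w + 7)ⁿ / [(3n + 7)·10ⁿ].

Apply the ratio test: |a_{n+1}| / |a_n| = [(3n + 7)/(3(n+1) + 7)] · 3·9/10, which tends to 27/10 as n → ∞.
The series converges when 27/10 · |w + 7| < 1, giving R = 10/27.
At w = -179/27: the terms behave like c/n; limit comparison with the harmonic series gives divergence.
At w = -199/27: convergence follows from the alternating series test (terms decrease monotonically to 0).

[-199/27, -179/27)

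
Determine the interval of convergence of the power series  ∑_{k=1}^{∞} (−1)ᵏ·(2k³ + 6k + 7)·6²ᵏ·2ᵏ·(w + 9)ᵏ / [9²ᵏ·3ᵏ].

Ratio test: |a_{k+1}/a_k| = [(2(k+1)³ + 6(k+1) + 7)/(2k³ + 6k + 7)] · 36·2/(81·3) → 8/27 as k → ∞.
Convergence for |w + 9| · 8/27 < 1, i.e. |w + 9| < 27/8. So R = 27/8.
Check w = -45/8: the k-th term does not approach 0; divergence by the term test.
Check w = -99/8: the terms have absolute value of order k³, which does not tend to 0, so the series diverges by the divergence test.

(-99/8, -45/8)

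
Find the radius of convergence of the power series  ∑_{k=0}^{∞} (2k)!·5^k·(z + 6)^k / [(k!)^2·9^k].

R = 9/20

The ratio of consecutive coefficients is (2k+1)·(2k+2)/(k+1)² · 5/9 → 20/9.
The series converges when 20/9 · |z + 6| < 1, giving R = 9/20.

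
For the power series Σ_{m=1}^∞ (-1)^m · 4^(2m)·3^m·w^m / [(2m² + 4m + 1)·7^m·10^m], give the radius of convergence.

By the ratio test, |a_{m+1}/a_m| = [(2m² + 4m + 1)/(2(m+1)² + 4(m+1) + 1)] · 16·3/(7·10) → 24/35.
Convergence for |w| · 24/35 < 1, i.e. |w| < 35/24. So R = 35/24.

R = 35/24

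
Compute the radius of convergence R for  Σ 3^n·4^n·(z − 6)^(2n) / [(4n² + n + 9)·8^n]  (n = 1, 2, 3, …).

R = √6/3

By the ratio test, |a_{n+1}/a_n| = [(4n² + n + 9)/(4(n+1)² + (n+1) + 9)] · 3·4/8 → 3/2.
Successive powers of (z − 6) differ by 2, so the series converges when |z − 6|² · 3/2 < 1, i.e. |z − 6| < √(2/3). So R = √6/3.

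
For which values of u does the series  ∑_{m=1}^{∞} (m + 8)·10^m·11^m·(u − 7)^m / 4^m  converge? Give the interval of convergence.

Ratio test: |a_{m+1}/a_m| = [((m+1) + 8)/(m + 8)] · 10·11/4 → 55/2 as m → ∞.
Thus R = 1/(55/2) = 2/55.
Check u = 387/55: the m-th term does not approach 0; divergence by the term test.
Endpoint u = 383/55: the m-th term does not approach 0; divergence by the term test.

(383/55, 387/55)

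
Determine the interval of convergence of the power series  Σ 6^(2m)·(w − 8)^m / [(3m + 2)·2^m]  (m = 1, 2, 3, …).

[143/18, 145/18)

Ratio test: |a_{m+1}/a_m| = [(3m + 2)/(3(m+1) + 2)] · 36/2 → 18 as m → ∞.
Hence the series converges for |w − 8| < 1/(18) = 1/18, so the radius of convergence is 1/18.
Endpoint w = 145/18: comparison with the harmonic series Σ 1/m shows the series diverges.
When w = 143/18, the terms alternate in sign and decrease monotonically to 0 in absolute value (size ~ c/m), so the alternating series test gives convergence.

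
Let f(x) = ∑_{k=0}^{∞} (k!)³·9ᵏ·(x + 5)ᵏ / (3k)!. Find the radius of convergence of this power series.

R = 3

Ratio test: |a_{k+1}/a_k| = (k+1)³/[(3k+1)·(3k+2)·(3k+3)] · 9 → 1/3 as k → ∞.
Thus R = 1/(1/3) = 3.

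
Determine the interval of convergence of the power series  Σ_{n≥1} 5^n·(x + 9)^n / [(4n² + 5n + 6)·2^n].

The ratio of consecutive coefficients is [(4n² + 5n + 6)/(4(n+1)² + 5(n+1) + 6)] · 5/2 → 5/2.
Thus R = 1/(5/2) = 2/5.
When x = -43/5, the series is dominated by a constant times Σ 1/n², which converges (p = 2 > 1).
Check x = -47/5: the series is dominated by a constant times Σ 1/n², which converges (p = 2 > 1).

[-47/5, -43/5]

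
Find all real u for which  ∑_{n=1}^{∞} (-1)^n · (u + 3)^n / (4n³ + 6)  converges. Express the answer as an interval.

[-4, -2]

Ratio test: |a_{n+1}/a_n| = (4n³ + 6)/(4(n+1)³ + 6) → 1 as n → ∞.
So the series converges when |u + 3| < 1 and diverges when |u + 3| > 1; R = 1.
Check u = -2: absolute convergence follows by limit comparison with Σ 1/n³.
Check u = -4: the terms are on the order of 1/n³, so the series converges absolutely by comparison with the p-series (p = 3 > 1).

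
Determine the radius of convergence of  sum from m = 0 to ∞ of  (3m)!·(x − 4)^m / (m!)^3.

Apply the ratio test: |a_{m+1}| / |a_m| = (3m+1)·(3m+2)·(3m+3)/(m+1)³, which tends to 27 as m → ∞.
The series converges when 27 · |x − 4| < 1, giving R = 1/27.

R = 1/27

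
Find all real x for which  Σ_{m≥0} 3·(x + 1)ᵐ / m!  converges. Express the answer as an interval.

(−∞, ∞)

By the ratio test, |a_{m+1}/a_m| = 3/3 · 1/(m+1) → 0.
The limit is 0, so the series converges for all x; R = ∞.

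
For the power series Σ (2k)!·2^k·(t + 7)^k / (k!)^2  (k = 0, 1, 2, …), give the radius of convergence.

By the ratio test, |a_{k+1}/a_k| = (2k+1)·(2k+2)/(k+1)² · 2 → 8.
Hence the series converges for |t + 7| < 1/(8) = 1/8, so the radius of convergence is 1/8.

R = 1/8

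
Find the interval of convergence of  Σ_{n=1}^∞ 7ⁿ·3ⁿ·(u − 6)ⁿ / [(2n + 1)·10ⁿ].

[116/21, 136/21)

Ratio test: |a_{n+1}/a_n| = [(2n + 1)/(2(n+1) + 1)] · 7·3/10 → 21/10 as n → ∞.
Thus R = 1/(21/10) = 10/21.
When u = 136/21, the terms are asymptotic to a nonzero constant times 1/n, so the series diverges by limit comparison with Σ 1/n.
Check u = 116/21: convergence follows from the alternating series test (terms decrease monotonically to 0).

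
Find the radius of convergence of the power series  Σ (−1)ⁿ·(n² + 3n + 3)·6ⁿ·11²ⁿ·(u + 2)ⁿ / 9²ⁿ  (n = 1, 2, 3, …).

By the ratio test, |a_{n+1}/a_n| = [((n+1)² + 3(n+1) + 3)/(n² + 3n + 3)] · 6·121/81 → 242/27.
The series converges when 242/27 · |u + 2| < 1, giving R = 27/242.

R = 27/242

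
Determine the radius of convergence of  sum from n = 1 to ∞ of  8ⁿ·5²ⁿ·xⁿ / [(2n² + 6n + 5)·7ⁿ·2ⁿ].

Ratio test: |a_{n+1}/a_n| = [(2n² + 6n + 5)/(2(n+1)² + 6(n+1) + 5)] · 8·25/(7·2) → 100/7 as n → ∞.
Hence the series converges for |x| < 1/(100/7) = 7/100, so the radius of convergence is 7/100.

R = 7/100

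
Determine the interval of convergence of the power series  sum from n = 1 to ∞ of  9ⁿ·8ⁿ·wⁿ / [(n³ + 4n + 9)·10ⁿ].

[-5/36, 5/36]

Ratio test: |a_{n+1}/a_n| = [(n³ + 4n + 9)/((n+1)³ + 4(n+1) + 9)] · 9·8/10 → 36/5 as n → ∞.
Hence the series converges for |w| < 1/(36/5) = 5/36, so the radius of convergence is 5/36.
When w = 5/36, absolute convergence follows by limit comparison with Σ 1/n³.
Endpoint w = -5/36: absolute convergence follows by limit comparison with Σ 1/n³.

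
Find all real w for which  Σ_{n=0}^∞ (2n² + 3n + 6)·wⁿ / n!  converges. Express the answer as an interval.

By the ratio test, |a_{n+1}/a_n| = (2(n+1)² + 3(n+1) + 6)/(2n² + 3n + 6) · 1/(n+1) → 0.
The limit is 0, so the series converges for all w; R = ∞.

(−∞, ∞)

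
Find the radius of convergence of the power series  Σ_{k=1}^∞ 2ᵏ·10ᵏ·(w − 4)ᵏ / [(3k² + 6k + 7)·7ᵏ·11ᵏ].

Apply the ratio test: |a_{k+1}| / |a_k| = [(3k² + 6k + 7)/(3(k+1)² + 6(k+1) + 7)] · 2·10/(7·11), which tends to 20/77 as k → ∞.
The series converges when 20/77 · |w − 4| < 1, giving R = 77/20.

R = 77/20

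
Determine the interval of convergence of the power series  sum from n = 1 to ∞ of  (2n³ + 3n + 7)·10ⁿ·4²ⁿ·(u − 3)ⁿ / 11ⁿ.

(469/160, 491/160)

By the ratio test, |a_{n+1}/a_n| = [(2(n+1)³ + 3(n+1) + 7)/(2n³ + 3n + 7)] · 10·16/11 → 160/11.
Thus R = 1/(160/11) = 11/160.
Endpoint u = 491/160: the terms have absolute value of order n³, which does not tend to 0, so the series diverges by the divergence test.
At u = 469/160: the terms do not tend to 0, so the series diverges.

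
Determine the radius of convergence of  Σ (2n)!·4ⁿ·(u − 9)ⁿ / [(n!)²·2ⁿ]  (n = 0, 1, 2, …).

By the ratio test, |a_{n+1}/a_n| = (2n+1)·(2n+2)/(n+1)² · 4/2 → 8.
Thus R = 1/(8) = 1/8.

R = 1/8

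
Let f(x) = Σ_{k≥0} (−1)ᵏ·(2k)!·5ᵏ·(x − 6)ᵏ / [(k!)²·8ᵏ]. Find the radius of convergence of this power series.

Apply the ratio test: |a_{k+1}| / |a_k| = (2k+1)·(2k+2)/(k+1)² · 5/8, which tends to 5/2 as k → ∞.
Thus R = 1/(5/2) = 2/5.

R = 2/5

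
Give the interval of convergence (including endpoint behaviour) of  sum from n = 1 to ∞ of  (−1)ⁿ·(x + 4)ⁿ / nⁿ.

Applying the root test, |a_n|^(1/n) = 1/n → 0.
The limit is 0 for every x, so R = ∞.

(−∞, ∞)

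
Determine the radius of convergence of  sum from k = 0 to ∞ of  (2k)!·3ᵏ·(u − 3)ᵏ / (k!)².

R = 1/12

Ratio test: |a_{k+1}/a_k| = (2k+1)·(2k+2)/(k+1)² · 3 → 12 as k → ∞.
Convergence for |u − 3| · 12 < 1, i.e. |u − 3| < 1/12. So R = 1/12.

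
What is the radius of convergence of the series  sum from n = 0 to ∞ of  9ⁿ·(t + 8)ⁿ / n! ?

R = ∞

By the ratio test, |a_{n+1}/a_n| = 9 · 1/(n+1) → 0.
The ratio tends to 0 regardless of t, hence R = ∞.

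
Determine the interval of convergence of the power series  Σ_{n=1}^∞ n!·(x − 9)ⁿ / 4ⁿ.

By the ratio test, |a_{n+1}/a_n| = (n+1) · 1/4 → ∞.
Since the ratio → ∞, the series diverges for every x ≠ 9, and R = 0.

{9}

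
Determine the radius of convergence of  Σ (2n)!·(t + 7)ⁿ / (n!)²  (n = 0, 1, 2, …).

R = 1/4

Apply the ratio test: |a_{n+1}| / |a_n| = (2n+1)·(2n+2)/(n+1)², which tends to 4 as n → ∞.
Convergence for |t + 7| · 4 < 1, i.e. |t + 7| < 1/4. So R = 1/4.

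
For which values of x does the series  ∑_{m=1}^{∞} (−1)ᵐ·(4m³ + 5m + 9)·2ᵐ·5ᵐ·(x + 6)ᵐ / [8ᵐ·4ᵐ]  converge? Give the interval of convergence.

Ratio test: |a_{m+1}/a_m| = [(4(m+1)³ + 5(m+1) + 9)/(4m³ + 5m + 9)] · 2·5/(8·4) → 5/16 as m → ∞.
The series converges when 5/16 · |x + 6| < 1, giving R = 16/5.
At x = -14/5: the terms have absolute value of order m³, which does not tend to 0, so the series diverges by the divergence test.
Check x = -46/5: the m-th term does not approach 0; divergence by the term test.

(-46/5, -14/5)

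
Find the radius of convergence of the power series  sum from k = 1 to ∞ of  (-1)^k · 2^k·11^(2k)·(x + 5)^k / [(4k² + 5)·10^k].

The ratio of consecutive coefficients is [(4k² + 5)/(4(k+1)² + 5)] · 2·121/10 → 121/5.
Thus R = 1/(121/5) = 5/121.

R = 5/121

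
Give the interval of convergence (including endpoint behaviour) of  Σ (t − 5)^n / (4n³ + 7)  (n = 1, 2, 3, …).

Ratio test: |a_{n+1}/a_n| = (4n³ + 7)/(4(n+1)³ + 7) → 1 as n → ∞.
Hence R = 1.
At t = 6: absolute convergence follows by limit comparison with Σ 1/n³.
Endpoint t = 4: the series is dominated by a constant times Σ 1/n³, which converges (p = 3 > 1).

[4, 6]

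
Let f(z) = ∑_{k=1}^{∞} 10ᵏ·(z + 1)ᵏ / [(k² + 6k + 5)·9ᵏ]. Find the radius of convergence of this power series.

By the ratio test, |a_{k+1}/a_k| = [(k² + 6k + 5)/((k+1)² + 6(k+1) + 5)] · 10/9 → 10/9.
Hence the series converges for |z + 1| < 1/(10/9) = 9/10, so the radius of convergence is 9/10.

R = 9/10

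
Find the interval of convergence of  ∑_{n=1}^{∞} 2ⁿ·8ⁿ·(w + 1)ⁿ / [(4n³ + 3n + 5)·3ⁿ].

Apply the ratio test: |a_{n+1}| / |a_n| = [(4n³ + 3n + 5)/(4(n+1)³ + 3(n+1) + 5)] · 2·8/3, which tends to 16/3 as n → ∞.
The series converges when 16/3 · |w + 1| < 1, giving R = 3/16.
When w = -13/16, the terms are on the order of 1/n³, so the series converges absolutely by comparison with the p-series (p = 3 > 1).
Check w = -19/16: the series is dominated by a constant times Σ 1/n³, which converges (p = 3 > 1).

[-19/16, -13/16]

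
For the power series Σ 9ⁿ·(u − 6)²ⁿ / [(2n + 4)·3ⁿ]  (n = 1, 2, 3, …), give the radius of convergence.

The ratio of consecutive coefficients is [(2n + 4)/(2(n+1) + 4)] · 9/3 → 3.
Since the exponent of (u − 6) increases by 2 each term, convergence requires |u − 6|² < 1/3, hence R = √3/3.

R = √3/3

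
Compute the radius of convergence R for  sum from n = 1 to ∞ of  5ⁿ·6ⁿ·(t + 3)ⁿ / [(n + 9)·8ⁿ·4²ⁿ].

R = 64/15

The ratio of consecutive coefficients is [(n + 9)/((n+1) + 9)] · 5·6/(8·16) → 15/64.
The series converges when 15/64 · |t + 3| < 1, giving R = 64/15.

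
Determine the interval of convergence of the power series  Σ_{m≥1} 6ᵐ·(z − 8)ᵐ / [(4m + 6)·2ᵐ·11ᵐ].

The ratio of consecutive coefficients is [(4m + 6)/(4(m+1) + 6)] · 6/(2·11) → 3/11.
Hence the series converges for |z − 8| < 1/(3/11) = 11/3, so the radius of convergence is 11/3.
Endpoint z = 35/3: the terms are asymptotic to a nonzero constant times 1/m, so the series diverges by limit comparison with Σ 1/m.
At z = 13/3: the terms alternate in sign and decrease monotonically to 0 in absolute value (size ~ c/m), so the alternating series test gives convergence.

[13/3, 35/3)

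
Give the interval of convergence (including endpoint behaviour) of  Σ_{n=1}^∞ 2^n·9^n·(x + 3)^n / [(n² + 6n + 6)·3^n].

[-19/6, -17/6]

By the ratio test, |a_{n+1}/a_n| = [(n² + 6n + 6)/((n+1)² + 6(n+1) + 6)] · 2·9/3 → 6.
The series converges when 6 · |x + 3| < 1, giving R = 1/6.
At x = -17/6: the terms are on the order of 1/n², so the series converges absolutely by comparison with the p-series (p = 2 > 1).
Check x = -19/6: the series is dominated by a constant times Σ 1/n², which converges (p = 2 > 1).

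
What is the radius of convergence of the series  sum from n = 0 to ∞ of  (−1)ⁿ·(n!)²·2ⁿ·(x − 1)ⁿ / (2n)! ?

R = 2

Ratio test: |a_{n+1}/a_n| = (n+1)²/[(2n+1)·(2n+2)] · 2 → 1/2 as n → ∞.
Convergence for |x − 1| · 1/2 < 1, i.e. |x − 1| < 2. So R = 2.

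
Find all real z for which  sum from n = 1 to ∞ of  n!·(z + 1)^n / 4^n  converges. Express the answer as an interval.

Ratio test: |a_{n+1}/a_n| = (n+1) · 1/4 → ∞ as n → ∞.
Since the ratio → ∞, the series diverges for every z ≠ -1, and R = 0.

{-1}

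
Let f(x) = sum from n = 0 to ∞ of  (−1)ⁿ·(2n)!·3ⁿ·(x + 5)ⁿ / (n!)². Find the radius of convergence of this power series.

R = 1/12

Apply the ratio test: |a_{n+1}| / |a_n| = (2n+1)·(2n+2)/(n+1)² · 3, which tends to 12 as n → ∞.
Thus R = 1/(12) = 1/12.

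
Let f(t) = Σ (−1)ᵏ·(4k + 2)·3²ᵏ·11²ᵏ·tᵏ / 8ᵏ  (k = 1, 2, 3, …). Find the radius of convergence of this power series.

R = 8/1089

Apply the ratio test: |a_{k+1}| / |a_k| = [(4(k+1) + 2)/(4k + 2)] · 9·121/8, which tends to 1089/8 as k → ∞.
Hence the series converges for |t| < 1/(1089/8) = 8/1089, so the radius of convergence is 8/1089.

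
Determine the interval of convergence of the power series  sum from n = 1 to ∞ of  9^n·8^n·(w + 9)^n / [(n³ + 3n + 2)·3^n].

[-217/24, -215/24]

The ratio of consecutive coefficients is [(n³ + 3n + 2)/((n+1)³ + 3(n+1) + 2)] · 9·8/3 → 24.
Convergence for |w + 9| · 24 < 1, i.e. |w + 9| < 1/24. So R = 1/24.
Check w = -215/24: the series is dominated by a constant times Σ 1/n³, which converges (p = 3 > 1).
At w = -217/24: the terms are on the order of 1/n³, so the series converges absolutely by comparison with the p-series (p = 3 > 1).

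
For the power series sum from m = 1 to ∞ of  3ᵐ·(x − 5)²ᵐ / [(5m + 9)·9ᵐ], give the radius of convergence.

R = √3

The ratio of consecutive coefficients is [(5m + 9)/(5(m+1) + 9)] · 3/9 → 1/3.
Successive powers of (x − 5) differ by 2, so the series converges when |x − 5|² · 1/3 < 1, i.e. |x − 5| < √(3). So R = √3.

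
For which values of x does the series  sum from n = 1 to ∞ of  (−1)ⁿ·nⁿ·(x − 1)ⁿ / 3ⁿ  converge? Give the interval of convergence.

{1}

By the Cauchy root test, |a_n|^(1/n) = n/3 → ∞.
Since the n-th root of |a_n| is unbounded, the series converges only at x = 1; R = 0.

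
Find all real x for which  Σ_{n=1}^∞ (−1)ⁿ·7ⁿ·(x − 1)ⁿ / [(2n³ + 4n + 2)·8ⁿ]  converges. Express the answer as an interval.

By the ratio test, |a_{n+1}/a_n| = [(2n³ + 4n + 2)/(2(n+1)³ + 4(n+1) + 2)] · 7/8 → 7/8.
The series converges when 7/8 · |x − 1| < 1, giving R = 8/7.
At x = 15/7: the terms are on the order of 1/n³, so the series converges absolutely by comparison with the p-series (p = 3 > 1).
At x = -1/7: the series is dominated by a constant times Σ 1/n³, which converges (p = 3 > 1).

[-1/7, 15/7]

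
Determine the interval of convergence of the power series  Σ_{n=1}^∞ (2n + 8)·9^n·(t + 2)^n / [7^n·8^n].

By the ratio test, |a_{n+1}/a_n| = [(2(n+1) + 8)/(2n + 8)] · 9/(7·8) → 9/56.
Thus R = 1/(9/56) = 56/9.
Check t = 38/9: the terms have absolute value of order n, which does not tend to 0, so the series diverges by the divergence test.
Endpoint t = -74/9: the n-th term does not approach 0; divergence by the term test.

(-74/9, 38/9)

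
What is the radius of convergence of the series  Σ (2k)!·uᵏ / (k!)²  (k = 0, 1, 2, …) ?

Ratio test: |a_{k+1}/a_k| = (2k+1)·(2k+2)/(k+1)² → 4 as k → ∞.
Convergence for |u| · 4 < 1, i.e. |u| < 1/4. So R = 1/4.

R = 1/4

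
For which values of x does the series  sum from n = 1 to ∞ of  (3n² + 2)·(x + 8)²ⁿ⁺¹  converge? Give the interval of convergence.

(-9, -7)

Apply the ratio test: |a_{n+1}| / |a_n| = (3(n+1)² + 2)/(3n² + 2), which tends to 1 as n → ∞.
Since the exponent of (x + 8) increases by 2 each term, convergence requires |x + 8|² < 1, hence R = 1.
At x = -7: the terms do not tend to 0, so the series diverges.
When x = -9, the n-th term does not approach 0; divergence by the term test.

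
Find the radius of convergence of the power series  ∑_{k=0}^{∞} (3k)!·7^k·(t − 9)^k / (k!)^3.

Apply the ratio test: |a_{k+1}| / |a_k| = (3k+1)·(3k+2)·(3k+3)/(k+1)³ · 7, which tends to 189 as k → ∞.
The series converges when 189 · |t − 9| < 1, giving R = 1/189.

R = 1/189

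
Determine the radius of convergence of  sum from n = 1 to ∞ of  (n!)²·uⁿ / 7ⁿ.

Apply the ratio test: |a_{n+1}| / |a_n| = (n+1)² · 1/7, which tends to ∞ as n → ∞.
The terms grow without bound for any u ≠ 0, so R = 0 (convergence only at u = 0).

R = 0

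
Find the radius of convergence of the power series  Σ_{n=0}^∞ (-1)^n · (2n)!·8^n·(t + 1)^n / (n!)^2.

R = 1/32

The ratio of consecutive coefficients is (2n+1)·(2n+2)/(n+1)² · 8 → 32.
Thus R = 1/(32) = 1/32.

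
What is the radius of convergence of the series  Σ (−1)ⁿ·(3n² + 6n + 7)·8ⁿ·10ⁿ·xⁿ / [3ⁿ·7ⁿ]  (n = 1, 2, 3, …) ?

Apply the ratio test: |a_{n+1}| / |a_n| = [(3(n+1)² + 6(n+1) + 7)/(3n² + 6n + 7)] · 8·10/(3·7), which tends to 80/21 as n → ∞.
Convergence for |x| · 80/21 < 1, i.e. |x| < 21/80. So R = 21/80.

R = 21/80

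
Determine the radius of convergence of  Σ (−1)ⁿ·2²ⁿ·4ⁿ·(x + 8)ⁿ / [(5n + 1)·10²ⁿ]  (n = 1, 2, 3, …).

R = 25/4

Ratio test: |a_{n+1}/a_n| = [(5n + 1)/(5(n+1) + 1)] · 4·4/100 → 4/25 as n → ∞.
The series converges when 4/25 · |x + 8| < 1, giving R = 25/4.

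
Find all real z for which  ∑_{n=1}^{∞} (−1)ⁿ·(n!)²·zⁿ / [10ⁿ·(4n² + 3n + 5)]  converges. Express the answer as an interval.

By the ratio test, |a_{n+1}/a_n| = (n+1)² · 1/10 · (4n² + 3n + 5)/(4(n+1)² + 3(n+1) + 5) → ∞.
The ratio grows without bound, so the series diverges whenever z ≠ 0; it converges only at z = 0. R = 0.

{0}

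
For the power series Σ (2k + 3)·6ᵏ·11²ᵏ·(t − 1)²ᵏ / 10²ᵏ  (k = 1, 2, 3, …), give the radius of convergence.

R = 5√6/33

Apply the ratio test: |a_{k+1}| / |a_k| = [(2(k+1) + 3)/(2k + 3)] · 6·121/100, which tends to 363/50 as k → ∞.
Successive powers of (t − 1) differ by 2, so the series converges when |t − 1|² · 363/50 < 1, i.e. |t − 1| < √(50/363). So R = 5√6/33.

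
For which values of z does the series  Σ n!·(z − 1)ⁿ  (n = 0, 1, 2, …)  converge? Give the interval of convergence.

{1}

By the ratio test, |a_{n+1}/a_n| = (n+1) → ∞.
The ratio grows without bound, so the series diverges whenever (z − 1) ≠ 0; it converges only at z = 1. R = 0.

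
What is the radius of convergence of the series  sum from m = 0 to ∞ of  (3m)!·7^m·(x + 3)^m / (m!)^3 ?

R = 1/189

The ratio of consecutive coefficients is (3m+1)·(3m+2)·(3m+3)/(m+1)³ · 7 → 189.
Thus R = 1/(189) = 1/189.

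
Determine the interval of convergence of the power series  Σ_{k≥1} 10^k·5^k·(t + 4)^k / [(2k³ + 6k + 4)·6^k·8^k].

[-124/25, -76/25]

Ratio test: |a_{k+1}/a_k| = [(2k³ + 6k + 4)/(2(k+1)³ + 6(k+1) + 4)] · 10·5/(6·8) → 25/24 as k → ∞.
Hence the series converges for |t + 4| < 1/(25/24) = 24/25, so the radius of convergence is 24/25.
Check t = -76/25: the terms are on the order of 1/k³, so the series converges absolutely by comparison with the p-series (p = 3 > 1).
At t = -124/25: absolute convergence follows by limit comparison with Σ 1/k³.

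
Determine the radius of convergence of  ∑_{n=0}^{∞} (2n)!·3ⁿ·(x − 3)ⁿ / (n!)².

The ratio of consecutive coefficients is (2n+1)·(2n+2)/(n+1)² · 3 → 12.
The series converges when 12 · |x − 3| < 1, giving R = 1/12.

R = 1/12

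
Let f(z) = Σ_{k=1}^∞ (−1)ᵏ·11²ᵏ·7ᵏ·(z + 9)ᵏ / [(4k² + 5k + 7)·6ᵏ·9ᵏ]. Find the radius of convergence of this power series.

Apply the ratio test: |a_{k+1}| / |a_k| = [(4k² + 5k + 7)/(4(k+1)² + 5(k+1) + 7)] · 121·7/(6·9), which tends to 847/54 as k → ∞.
Hence the series converges for |z + 9| < 1/(847/54) = 54/847, so the radius of convergence is 54/847.

R = 54/847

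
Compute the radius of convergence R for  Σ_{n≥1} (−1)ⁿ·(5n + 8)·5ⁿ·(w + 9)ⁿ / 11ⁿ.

R = 11/5

By the ratio test, |a_{n+1}/a_n| = [(5(n+1) + 8)/(5n + 8)] · 5/11 → 5/11.
Hence the series converges for |w + 9| < 1/(5/11) = 11/5, so the radius of convergence is 11/5.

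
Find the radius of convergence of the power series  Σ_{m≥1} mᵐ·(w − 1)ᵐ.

Applying the root test, |a_m|^(1/m) = m → ∞.
Since the m-th root of |a_m| is unbounded, the series converges only at w = 1; R = 0.

R = 0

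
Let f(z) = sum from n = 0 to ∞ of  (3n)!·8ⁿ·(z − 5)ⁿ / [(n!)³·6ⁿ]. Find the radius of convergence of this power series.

The ratio of consecutive coefficients is (3n+1)·(3n+2)·(3n+3)/(n+1)³ · 8/6 → 36.
Convergence for |z − 5| · 36 < 1, i.e. |z − 5| < 1/36. So R = 1/36.

R = 1/36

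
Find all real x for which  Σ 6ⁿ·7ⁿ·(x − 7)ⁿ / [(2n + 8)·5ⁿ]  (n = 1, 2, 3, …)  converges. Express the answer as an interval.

[289/42, 299/42)

By the ratio test, |a_{n+1}/a_n| = [(2n + 8)/(2(n+1) + 8)] · 6·7/5 → 42/5.
Convergence for |x − 7| · 42/5 < 1, i.e. |x − 7| < 5/42. So R = 5/42.
Endpoint x = 299/42: comparison with the harmonic series Σ 1/n shows the series diverges.
At x = 289/42: convergence follows from the alternating series test (terms decrease monotonically to 0).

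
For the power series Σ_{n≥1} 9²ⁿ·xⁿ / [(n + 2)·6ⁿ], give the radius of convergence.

R = 2/27

By the ratio test, |a_{n+1}/a_n| = [(n + 2)/((n+1) + 2)] · 81/6 → 27/2.
Convergence for |x| · 27/2 < 1, i.e. |x| < 2/27. So R = 2/27.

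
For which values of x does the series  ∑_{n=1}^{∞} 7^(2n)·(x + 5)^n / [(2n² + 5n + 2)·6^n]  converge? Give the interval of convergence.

[-251/49, -239/49]

The ratio of consecutive coefficients is [(2n² + 5n + 2)/(2(n+1)² + 5(n+1) + 2)] · 49/6 → 49/6.
Thus R = 1/(49/6) = 6/49.
When x = -239/49, absolute convergence follows by limit comparison with Σ 1/n².
Check x = -251/49: the terms are on the order of 1/n², so the series converges absolutely by comparison with the p-series (p = 2 > 1).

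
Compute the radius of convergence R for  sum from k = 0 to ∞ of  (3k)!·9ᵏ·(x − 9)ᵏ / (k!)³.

Ratio test: |a_{k+1}/a_k| = (3k+1)·(3k+2)·(3k+3)/(k+1)³ · 9 → 243 as k → ∞.
The series converges when 243 · |x − 9| < 1, giving R = 1/243.

R = 1/243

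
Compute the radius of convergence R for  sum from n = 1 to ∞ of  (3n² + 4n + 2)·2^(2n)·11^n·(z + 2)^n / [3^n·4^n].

R = 3/11

By the ratio test, |a_{n+1}/a_n| = [(3(n+1)² + 4(n+1) + 2)/(3n² + 4n + 2)] · 4·11/(3·4) → 11/3.
Hence the series converges for |z + 2| < 1/(11/3) = 3/11, so the radius of convergence is 3/11.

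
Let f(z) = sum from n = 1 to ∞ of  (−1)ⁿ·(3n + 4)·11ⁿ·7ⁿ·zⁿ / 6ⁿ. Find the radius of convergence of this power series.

R = 6/77

Apply the ratio test: |a_{n+1}| / |a_n| = [(3(n+1) + 4)/(3n + 4)] · 11·7/6, which tends to 77/6 as n → ∞.
Thus R = 1/(77/6) = 6/77.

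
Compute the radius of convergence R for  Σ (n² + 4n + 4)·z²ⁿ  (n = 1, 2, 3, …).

R = 1

The ratio of consecutive coefficients is ((n+1)² + 4(n+1) + 4)/(n² + 4n + 4) → 1.
Since the exponent of z increases by 2 each term, convergence requires |z|² < 1, hence R = 1.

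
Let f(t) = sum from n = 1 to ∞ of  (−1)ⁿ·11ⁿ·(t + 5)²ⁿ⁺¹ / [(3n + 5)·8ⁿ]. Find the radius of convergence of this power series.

By the ratio test, |a_{n+1}/a_n| = [(3n + 5)/(3(n+1) + 5)] · 11/8 → 11/8.
Since the exponent of (t + 5) increases by 2 each term, convergence requires |t + 5|² < 8/11, hence R = 2√22/11.

R = 2√22/11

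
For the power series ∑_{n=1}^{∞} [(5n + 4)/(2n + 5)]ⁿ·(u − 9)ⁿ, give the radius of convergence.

Applying the root test, |a_n|^(1/n) = (5n + 4)/(2n + 5) → 5/2.
The series converges when 5/2 · |u − 9| < 1, giving R = 2/5.

R = 2/5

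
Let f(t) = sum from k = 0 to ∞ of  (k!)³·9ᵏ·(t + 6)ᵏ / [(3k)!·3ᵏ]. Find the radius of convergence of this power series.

R = 9

Ratio test: |a_{k+1}/a_k| = (k+1)³/[(3k+1)·(3k+2)·(3k+3)] · 9/3 → 1/9 as k → ∞.
Hence the series converges for |t + 6| < 1/(1/9) = 9, so the radius of convergence is 9.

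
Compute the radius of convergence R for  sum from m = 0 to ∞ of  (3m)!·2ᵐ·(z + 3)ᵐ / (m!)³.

Ratio test: |a_{m+1}/a_m| = (3m+1)·(3m+2)·(3m+3)/(m+1)³ · 2 → 54 as m → ∞.
Thus R = 1/(54) = 1/54.

R = 1/54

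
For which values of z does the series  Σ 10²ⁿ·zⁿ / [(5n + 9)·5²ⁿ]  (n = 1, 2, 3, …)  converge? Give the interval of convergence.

Apply the ratio test: |a_{n+1}| / |a_n| = [(5n + 9)/(5(n+1) + 9)] · 100/25, which tends to 4 as n → ∞.
Convergence for |z| · 4 < 1, i.e. |z| < 1/4. So R = 1/4.
At z = 1/4: the terms are asymptotic to a nonzero constant times 1/n, so the series diverges by limit comparison with Σ 1/n.
Endpoint z = -1/4: the terms alternate in sign and decrease monotonically to 0 in absolute value (size ~ c/n), so the alternating series test gives convergence.

[-1/4, 1/4)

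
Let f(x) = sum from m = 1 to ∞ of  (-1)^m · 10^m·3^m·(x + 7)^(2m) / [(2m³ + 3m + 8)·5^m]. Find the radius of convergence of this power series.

R = √6/6

Apply the ratio test: |a_{m+1}| / |a_m| = [(2m³ + 3m + 8)/(2(m+1)³ + 3(m+1) + 8)] · 10·3/5, which tends to 6 as m → ∞.
Successive powers of (x + 7) differ by 2, so the series converges when |x + 7|² · 6 < 1, i.e. |x + 7| < √(1/6). So R = √6/6.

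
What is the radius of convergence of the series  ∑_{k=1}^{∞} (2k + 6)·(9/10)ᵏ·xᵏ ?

By the ratio test, |a_{k+1}/a_k| = [(2(k+1) + 6)/(2k + 6)] · 9/10 → 9/10.
The series converges when 9/10 · |x| < 1, giving R = 10/9.

R = 10/9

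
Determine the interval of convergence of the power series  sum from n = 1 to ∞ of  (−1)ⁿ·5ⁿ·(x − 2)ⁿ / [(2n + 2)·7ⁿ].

Apply the ratio test: |a_{n+1}| / |a_n| = [(2n + 2)/(2(n+1) + 2)] · 5/7, which tends to 5/7 as n → ∞.
Convergence for |x − 2| · 5/7 < 1, i.e. |x − 2| < 7/5. So R = 7/5.
When x = 17/5, convergence follows from the alternating series test (terms decrease monotonically to 0).
When x = 3/5, comparison with the harmonic series Σ 1/n shows the series diverges.

(3/5, 17/5]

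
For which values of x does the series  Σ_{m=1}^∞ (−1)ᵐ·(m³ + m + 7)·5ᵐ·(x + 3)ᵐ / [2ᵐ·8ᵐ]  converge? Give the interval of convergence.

Apply the ratio test: |a_{m+1}| / |a_m| = [((m+1)³ + (m+1) + 7)/(m³ + m + 7)] · 5/(2·8), which tends to 5/16 as m → ∞.
Convergence for |x + 3| · 5/16 < 1, i.e. |x + 3| < 16/5. So R = 16/5.
Check x = 1/5: the terms do not tend to 0, so the series diverges.
At x = -31/5: the terms do not tend to 0, so the series diverges.

(-31/5, 1/5)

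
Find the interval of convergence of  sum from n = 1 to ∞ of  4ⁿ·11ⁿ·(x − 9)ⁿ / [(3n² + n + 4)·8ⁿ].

Ratio test: |a_{n+1}/a_n| = [(3n² + n + 4)/(3(n+1)² + (n+1) + 4)] · 4·11/8 → 11/2 as n → ∞.
Convergence for |x − 9| · 11/2 < 1, i.e. |x − 9| < 2/11. So R = 2/11.
At x = 101/11: the series is dominated by a constant times Σ 1/n², which converges (p = 2 > 1).
When x = 97/11, the terms are on the order of 1/n², so the series converges absolutely by comparison with the p-series (p = 2 > 1).

[97/11, 101/11]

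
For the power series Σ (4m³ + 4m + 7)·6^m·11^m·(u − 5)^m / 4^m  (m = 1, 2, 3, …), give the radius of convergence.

R = 2/33

Apply the ratio test: |a_{m+1}| / |a_m| = [(4(m+1)³ + 4(m+1) + 7)/(4m³ + 4m + 7)] · 6·11/4, which tends to 33/2 as m → ∞.
Convergence for |u − 5| · 33/2 < 1, i.e. |u − 5| < 2/33. So R = 2/33.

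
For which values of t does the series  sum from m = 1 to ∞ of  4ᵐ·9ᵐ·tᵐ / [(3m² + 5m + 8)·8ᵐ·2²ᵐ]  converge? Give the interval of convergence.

Apply the ratio test: |a_{m+1}| / |a_m| = [(3m² + 5m + 8)/(3(m+1)² + 5(m+1) + 8)] · 4·9/(8·4), which tends to 9/8 as m → ∞.
Thus R = 1/(9/8) = 8/9.
When t = 8/9, absolute convergence follows by limit comparison with Σ 1/m².
At t = -8/9: the terms are on the order of 1/m², so the series converges absolutely by comparison with the p-series (p = 2 > 1).

[-8/9, 8/9]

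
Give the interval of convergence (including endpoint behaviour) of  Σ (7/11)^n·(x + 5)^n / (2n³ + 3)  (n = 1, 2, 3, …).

The ratio of consecutive coefficients is [(2n³ + 3)/(2(n+1)³ + 3)] · 7/11 → 7/11.
Hence the series converges for |x + 5| < 1/(7/11) = 11/7, so the radius of convergence is 11/7.
Check x = -24/7: absolute convergence follows by limit comparison with Σ 1/n³.
Endpoint x = -46/7: the terms are on the order of 1/n³, so the series converges absolutely by comparison with the p-series (p = 3 > 1).

[-46/7, -24/7]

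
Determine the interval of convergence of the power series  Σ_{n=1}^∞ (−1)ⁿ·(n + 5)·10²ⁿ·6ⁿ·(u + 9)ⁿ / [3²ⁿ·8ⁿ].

By the ratio test, |a_{n+1}/a_n| = [((n+1) + 5)/(n + 5)] · 100·6/(9·8) → 25/3.
Convergence for |u + 9| · 25/3 < 1, i.e. |u + 9| < 3/25. So R = 3/25.
Endpoint u = -222/25: the n-th term does not approach 0; divergence by the term test.
When u = -228/25, the n-th term does not approach 0; divergence by the term test.

(-228/25, -222/25)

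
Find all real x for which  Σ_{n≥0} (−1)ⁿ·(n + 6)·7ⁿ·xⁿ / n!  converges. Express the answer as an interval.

By the ratio test, |a_{n+1}/a_n| = ((n+1) + 6)/(n + 6) · 7 · 1/(n+1) → 0.
The ratio tends to 0 regardless of x, hence R = ∞.

(−∞, ∞)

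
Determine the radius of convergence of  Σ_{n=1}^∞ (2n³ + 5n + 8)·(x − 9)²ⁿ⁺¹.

R = 1

The ratio of consecutive coefficients is (2(n+1)³ + 5(n+1) + 8)/(2n³ + 5n + 8) → 1.
Writing y = (x − 9)², the series in y has radius 1, so |x − 9| < √(1) = 1 and R = 1.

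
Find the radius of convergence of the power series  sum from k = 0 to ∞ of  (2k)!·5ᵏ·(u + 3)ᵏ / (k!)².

R = 1/20

Ratio test: |a_{k+1}/a_k| = (2k+1)·(2k+2)/(k+1)² · 5 → 20 as k → ∞.
Convergence for |u + 3| · 20 < 1, i.e. |u + 3| < 1/20. So R = 1/20.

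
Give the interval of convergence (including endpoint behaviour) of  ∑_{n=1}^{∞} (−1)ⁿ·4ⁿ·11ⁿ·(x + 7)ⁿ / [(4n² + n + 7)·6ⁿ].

[-157/22, -151/22]

The ratio of consecutive coefficients is [(4n² + n + 7)/(4(n+1)² + (n+1) + 7)] · 4·11/6 → 22/3.
The series converges when 22/3 · |x + 7| < 1, giving R = 3/22.
At x = -151/22: the terms are on the order of 1/n², so the series converges absolutely by comparison with the p-series (p = 2 > 1).
Endpoint x = -157/22: absolute convergence follows by limit comparison with Σ 1/n².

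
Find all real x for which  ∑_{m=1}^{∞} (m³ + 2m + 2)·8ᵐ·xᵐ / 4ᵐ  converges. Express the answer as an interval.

(-1/2, 1/2)

Ratio test: |a_{m+1}/a_m| = [((m+1)³ + 2(m+1) + 2)/(m³ + 2m + 2)] · 8/4 → 2 as m → ∞.
Hence the series converges for |x| < 1/(2) = 1/2, so the radius of convergence is 1/2.
When x = 1/2, the terms have absolute value of order m³, which does not tend to 0, so the series diverges by the divergence test.
Endpoint x = -1/2: the terms have absolute value of order m³, which does not tend to 0, so the series diverges by the divergence test.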